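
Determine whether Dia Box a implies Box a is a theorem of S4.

Invalid (countermodel exists)

Tableau for the negation not (Dia Box a implies Box a):
1. not (Dia Box a implies Box a), 0
2. Dia Box a, 0
3. not Box a, 0
4. Box a, 1
5. a, 1
6. not a, 2
Accessibility: 0R0, 0R1, 0R2, 1R1, 2R2
The negation has an open branch (countermodel exists).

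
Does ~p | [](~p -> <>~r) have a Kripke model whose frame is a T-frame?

Yes, satisfiable

1. ~p | [](~p -> <>~r), 0
2. [](~p -> <>~r), 0
3. ~p -> <>~r, 0
4. <>~r, 0
5. ~r, 1
6. ~p -> <>~r, 1
7. <>~r, 1
8. ~r, 2
Accessibility: 0R0, 0R1, 1R1, 1R2, 2R2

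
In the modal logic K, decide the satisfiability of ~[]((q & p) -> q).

Unsatisfiable (every branch closes)

1. ~[]((q & p) -> q), 0
2. ~((q & p) -> q), 1
3. q & p, 1
4. ~q, 1
5. q, 1
6. p, 1
Accessibility: 0R1
Branch closes: q and ~q both at 1.
All branches of the tableau close; one closing branch shown above.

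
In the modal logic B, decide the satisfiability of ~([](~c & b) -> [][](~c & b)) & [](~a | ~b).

Yes, satisfiable

1. ~([](~c & b) -> [][](~c & b)) & [](~a | ~b), w0
2. ~([](~c & b) -> [][](~c & b)), w0
3. [](~a | ~b), w0
4. [](~c & b), w0
5. ~[][](~c & b), w0
6. ~a | ~b, w0
7. ~c & b, w0
8. ~c, w0
9. b, w0
10. ~a, w0
11. ~[](~c & b), w1
12. ~a | ~b, w1
13. ~c & b, w1
14. ~c, w1
15. b, w1
16. ~a, w1
17. ~(~c & b), w2
18. ~b, w2
Accessibility: w0Rw0, w0Rw1, w1Rw0, w1Rw1, w1Rw2, w2Rw1, w2Rw2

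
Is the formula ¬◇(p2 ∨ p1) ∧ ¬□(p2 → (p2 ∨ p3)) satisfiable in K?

Unsatisfiable (every branch closes)

1. ¬◇(p2 ∨ p1) ∧ ¬□(p2 → (p2 ∨ p3)), u
2. ¬◇(p2 ∨ p1), u   [∧-rule on 1]
3. ¬□(p2 → (p2 ∨ p3)), u   [∧-rule on 1]
4. ¬(p2 → (p2 ∨ p3)), v   [¬□-rule on 3: fresh world v, uRv]
5. p2, v   [¬→-rule on 4]
6. ¬(p2 ∨ p3), v   [¬→-rule on 4]
7. ¬p2, v   [¬∨-rule on 6]
8. ¬p3, v   [¬∨-rule on 6]
Accessibility: uRv
Branch closes: p2 and ¬p2 both at v.
(One branch shown.) All branches close.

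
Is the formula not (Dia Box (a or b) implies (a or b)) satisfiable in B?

1. not (Dia Box (a or b) implies (a or b)), w0
2. Dia Box (a or b), w0   [neg-implies-rule on 1]
3. not (a or b), w0   [neg-implies-rule on 1]
4. not a, w0   [neg-or-rule on 3]
5. not b, w0   [neg-or-rule on 3]
6. Box (a or b), w1   [Dia-rule on 2: fresh world w1, w0Rw1]
7. a or b, w0   [Box-rule on 6 via w1Rw0]
8. a or b, w1   [Box-rule on 6 via w1Rw1]
9. b, w0   [or-rule on 7 (branches; this branch)]
Accessibility: w0Rw0, w0Rw1, w1Rw0, w1Rw1
Branch closes: b and not b both at w0.
All branches of the tableau close; one closing branch shown above.

No, unsatisfiable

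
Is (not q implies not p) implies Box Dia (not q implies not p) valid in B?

Yes, valid

Tableau for the negation not ((not q implies not p) implies Box Dia (not q implies not p)):
1. not ((not q implies not p) implies Box Dia (not q implies not p)), 0
2. not q implies not p, 0   [neg-implies-rule on 1]
3. not Box Dia (not q implies not p), 0   [neg-implies-rule on 1]
4. not p, 0   [implies-rule on 2 (branches; this branch)]
5. not Dia (not q implies not p), 1   [neg-Box-rule on 3: fresh world 1, 0R1]
6. not (not q implies not p), 0   [neg-Dia-rule on 5 via 1R0]
7. not q, 0   [neg-implies-rule on 6]
8. p, 0   [neg-implies-rule on 6]
Accessibility: 0R0, 0R1, 1R0, 1R1
Branch closes: p and not p both at 0.
All branches of the negation close; one closing branch shown above.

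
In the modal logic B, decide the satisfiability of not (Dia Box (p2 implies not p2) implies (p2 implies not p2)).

Unsatisfiable

1. not (Dia Box (p2 implies not p2) implies (p2 implies not p2)), u
2. Dia Box (p2 implies not p2), u   [neg-implies-rule on 1]
3. not (p2 implies not p2), u   [neg-implies-rule on 1]
4. p2, u   [neg-implies-rule on 3]
5. Box (p2 implies not p2), v   [Dia-rule on 2: fresh world v, uRv]
6. p2 implies not p2, u   [Box-rule on 5 via vRu]
7. p2 implies not p2, v   [Box-rule on 5 via vRv]
8. not p2, u   [implies-rule on 6 (branches; this branch)]
Accessibility: uRu, uRv, vRu, vRv
Branch closes: p2 and not p2 both at u.
Every branch closes; the branch above is one of them.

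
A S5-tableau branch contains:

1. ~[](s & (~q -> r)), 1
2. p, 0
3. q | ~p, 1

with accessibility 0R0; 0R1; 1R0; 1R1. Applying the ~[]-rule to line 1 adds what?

a fresh world 2 with 1R2, and ~(s & (~q -> r)) at 2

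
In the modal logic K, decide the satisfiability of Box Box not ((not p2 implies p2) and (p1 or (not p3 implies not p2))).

1. Box Box not ((not p2 implies p2) and (p1 or (not p3 implies not p2))), w0

Yes, satisfiable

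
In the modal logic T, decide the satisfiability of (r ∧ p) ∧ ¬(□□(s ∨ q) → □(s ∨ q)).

Unsatisfiable

1. (r ∧ p) ∧ ¬(□□(s ∨ q) → □(s ∨ q)), u
2. r ∧ p, u
3. ¬(□□(s ∨ q) → □(s ∨ q)), u
4. r, u
5. p, u
6. □□(s ∨ q), u
7. ¬□(s ∨ q), u
8. □(s ∨ q), u
9. s ∨ q, u
10. q, u
11. ¬(s ∨ q), v
12. ¬s, v
13. ¬q, v
14. □(s ∨ q), v
15. s ∨ q, v
16. q, v
Accessibility: uRu, uRv, vRv
Branch closes: q and ¬q both at v.
Every branch closes; the branch above is one of them.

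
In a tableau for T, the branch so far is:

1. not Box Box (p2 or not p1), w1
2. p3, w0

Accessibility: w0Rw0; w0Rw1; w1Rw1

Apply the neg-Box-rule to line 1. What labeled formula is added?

a fresh world w2 with w1Rw2, and not Box (p2 or not p1) at w2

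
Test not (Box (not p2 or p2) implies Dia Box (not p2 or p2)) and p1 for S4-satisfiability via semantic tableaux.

1. not (Box (not p2 or p2) implies Dia Box (not p2 or p2)) and p1, u
2. not (Box (not p2 or p2) implies Dia Box (not p2 or p2)), u
3. p1, u
4. Box (not p2 or p2), u
5. not Dia Box (not p2 or p2), u
6. not p2 or p2, u
7. not Box (not p2 or p2), u
8. p2, u
9. not (not p2 or p2), v
10. p2, v
11. not p2, v
Accessibility: uRu, uRv, vRv
Branch closes: p2 and not p2 both at v.
(One branch shown.) All branches close.

Unsatisfiable (every branch closes)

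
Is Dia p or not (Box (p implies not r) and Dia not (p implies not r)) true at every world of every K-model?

Tableau for the negation not (Dia p or not (Box (p implies not r) and Dia not (p implies not r))):
1. not (Dia p or not (Box (p implies not r) and Dia not (p implies not r))), w0
2. not Dia p, w0   [neg-or-rule on 1]
3. Box (p implies not r) and Dia not (p implies not r), w0   [neg-or-rule on 1]
4. Box (p implies not r), w0   [and-rule on 3]
5. Dia not (p implies not r), w0   [and-rule on 3]
6. not (p implies not r), w1   [Dia-rule on 5: fresh world w1, w0Rw1]
7. p, w1   [neg-implies-rule on 6]
8. r, w1   [neg-implies-rule on 6]
9. not p, w1   [neg-Dia-rule on 2 via w0Rw1]
Accessibility: w0Rw1
Branch closes: p and not p both at w1.
All branches of the negation close; one closing branch shown above.

Yes, valid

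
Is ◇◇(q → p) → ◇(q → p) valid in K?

Tableau for the negation ¬(◇◇(q → p) → ◇(q → p)):
1. ¬(◇◇(q → p) → ◇(q → p)), u
2. ◇◇(q → p), u   [¬→-rule on 1]
3. ¬◇(q → p), u   [¬→-rule on 1]
4. ◇(q → p), v   [◇-rule on 2: fresh world v, uRv]
5. ¬(q → p), v   [¬◇-rule on 3 via uRv]
6. q, v   [¬→-rule on 5]
7. ¬p, v   [¬→-rule on 5]
8. q → p, w   [◇-rule on 4: fresh world w, vRw]
9. p, w   [→-rule on 8 (branches; this branch)]
Accessibility: uRv, vRw
The negation has an open branch (countermodel exists).

Not valid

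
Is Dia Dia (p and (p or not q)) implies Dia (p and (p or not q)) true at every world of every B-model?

Tableau for the negation not (Dia Dia (p and (p or not q)) implies Dia (p and (p or not q))):
1. not (Dia Dia (p and (p or not q)) implies Dia (p and (p or not q))), u
2. Dia Dia (p and (p or not q)), u
3. not Dia (p and (p or not q)), u
4. not (p and (p or not q)), u
5. not (p or not q), u
6. not p, u
7. q, u
8. Dia (p and (p or not q)), v
9. not (p and (p or not q)), v
10. not (p or not q), v
11. not p, v
12. q, v
13. p and (p or not q), w
14. p, w
15. p or not q, w
16. not q, w
Accessibility: uRu, uRv, vRu, vRv, vRw, wRv, wRw
The negation has an open branch (countermodel exists).

Not valid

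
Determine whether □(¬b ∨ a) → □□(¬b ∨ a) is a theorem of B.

No, not valid

Tableau for the negation ¬(□(¬b ∨ a) → □□(¬b ∨ a)):
1. ¬(□(¬b ∨ a) → □□(¬b ∨ a)), u
2. □(¬b ∨ a), u
3. ¬□□(¬b ∨ a), u
4. ¬b ∨ a, u
5. a, u
6. ¬□(¬b ∨ a), v
7. ¬b ∨ a, v
8. a, v
9. ¬(¬b ∨ a), w
10. b, w
11. ¬a, w
Accessibility: uRu, uRv, vRu, vRv, vRw, wRv, wRw
The negation has an open branch (countermodel exists).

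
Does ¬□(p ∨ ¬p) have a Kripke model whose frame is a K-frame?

Unsatisfiable (every branch closes)

1. ¬□(p ∨ ¬p), u
2. ¬(p ∨ ¬p), v   [¬□-rule on 1: fresh world v, uRv]
3. ¬p, v   [¬∨-rule on 2]
4. p, v   [¬∨-rule on 2]
Accessibility: uRv
Branch closes: p and ¬p both at v.
Every branch closes; the branch above is one of them.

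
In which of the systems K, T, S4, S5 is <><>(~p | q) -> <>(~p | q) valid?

T-tableau for the negation ~(<><>(~p | q) -> <>(~p | q)):
1. ~(<><>(~p | q) -> <>(~p | q)), u
2. <><>(~p | q), u
3. ~<>(~p | q), u
4. ~(~p | q), u
5. p, u
6. ~q, u
7. <>(~p | q), v
8. ~(~p | q), v
9. p, v
10. ~q, v
11. ~p | q, w
12. q, w
Accessibility: uRu, uRv, vRv, vRw, wRw
Complete open branch: countermodel on a T-frame, so not valid in T, nor in K (the same frame is also a K-frame).
S4-tableau for the negation ~(<><>(~p | q) -> <>(~p | q)):
1. ~(<><>(~p | q) -> <>(~p | q)), u
2. <><>(~p | q), u
3. ~<>(~p | q), u
4. ~(~p | q), u
5. p, u
6. ~q, u
7. <>(~p | q), v
8. ~(~p | q), v
9. p, v
10. ~q, v
11. ~p | q, w
12. ~(~p | q), w
13. p, w
14. ~q, w
15. q, w
Accessibility: uRu, uRv, uRw, vRv, vRw, wRw
Branch closes: q and ~q both at w.
Every branch closes (one shown): valid in S4, hence also in S5 (every theorem of S4 is a theorem of S5).

S4, S5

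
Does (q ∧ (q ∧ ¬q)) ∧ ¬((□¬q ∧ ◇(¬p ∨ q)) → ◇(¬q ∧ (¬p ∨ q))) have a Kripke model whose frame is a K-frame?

Unsatisfiable

1. (q ∧ (q ∧ ¬q)) ∧ ¬((□¬q ∧ ◇(¬p ∨ q)) → ◇(¬q ∧ (¬p ∨ q))), 0
2. q ∧ (q ∧ ¬q), 0   [∧-rule on 1]
3. ¬((□¬q ∧ ◇(¬p ∨ q)) → ◇(¬q ∧ (¬p ∨ q))), 0   [∧-rule on 1]
4. q, 0   [∧-rule on 2]
5. q ∧ ¬q, 0   [∧-rule on 2]
6. □¬q ∧ ◇(¬p ∨ q), 0   [¬→-rule on 3]
7. ¬◇(¬q ∧ (¬p ∨ q)), 0   [¬→-rule on 3]
8. ¬q, 0   [∧-rule on 5]
Branch closes: q and ¬q both at 0.
(One branch shown.) All branches close.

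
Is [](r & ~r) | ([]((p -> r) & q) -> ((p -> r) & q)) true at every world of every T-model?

Yes, valid

Tableau for the negation ~([](r & ~r) | ([]((p -> r) & q) -> ((p -> r) & q))):
1. ~([](r & ~r) | ([]((p -> r) & q) -> ((p -> r) & q))), w0
2. ~[](r & ~r), w0
3. ~([]((p -> r) & q) -> ((p -> r) & q)), w0
4. []((p -> r) & q), w0
5. ~((p -> r) & q), w0
6. (p -> r) & q, w0
7. p -> r, w0
8. q, w0
9. ~(p -> r), w0
10. p, w0
11. ~r, w0
12. r, w0
Accessibility: w0Rw0
Branch closes: r and ~r both at w0.
All branches of the negation close; one closing branch shown above.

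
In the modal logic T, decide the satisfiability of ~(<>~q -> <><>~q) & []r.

1. ~(<>~q -> <><>~q) & []r, u
2. ~(<>~q -> <><>~q), u   [&-rule on 1]
3. []r, u   [&-rule on 1]
4. <>~q, u   [~->-rule on 2]
5. ~<><>~q, u   [~->-rule on 2]
6. r, u   [[]-rule on 3 via uRu]
7. ~<>~q, u   [~<>-rule on 5 via uRu]
8. q, u   [~<>-rule on 7 via uRu]
9. ~q, v   [<>-rule on 4: fresh world v, uRv]
10. r, v   [[]-rule on 3 via uRv]
11. ~<>~q, v   [~<>-rule on 5 via uRv]
12. q, v   [~<>-rule on 7 via uRv]
Accessibility: uRu, uRv, vRv
Branch closes: q and ~q both at v.
All branches of the tableau close; one closing branch shown above.

No, unsatisfiable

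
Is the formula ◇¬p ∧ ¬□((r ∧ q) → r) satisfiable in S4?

No, unsatisfiable

1. ◇¬p ∧ ¬□((r ∧ q) → r), 0
2. ◇¬p, 0
3. ¬□((r ∧ q) → r), 0
4. ¬p, 1
5. ¬((r ∧ q) → r), 2
6. r ∧ q, 2
7. ¬r, 2
8. r, 2
9. q, 2
Accessibility: 0R0, 0R1, 0R2, 1R1, 2R2
Branch closes: r and ¬r both at 2.
All branches of the tableau close; one closing branch shown above.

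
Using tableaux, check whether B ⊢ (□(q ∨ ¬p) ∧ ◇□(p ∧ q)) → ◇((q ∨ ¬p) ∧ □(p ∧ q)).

Tableau for the negation ¬((□(q ∨ ¬p) ∧ ◇□(p ∧ q)) → ◇((q ∨ ¬p) ∧ □(p ∧ q))):
1. ¬((□(q ∨ ¬p) ∧ ◇□(p ∧ q)) → ◇((q ∨ ¬p) ∧ □(p ∧ q))), u
2. □(q ∨ ¬p) ∧ ◇□(p ∧ q), u   [¬→-rule on 1]
3. ¬◇((q ∨ ¬p) ∧ □(p ∧ q)), u   [¬→-rule on 1]
4. □(q ∨ ¬p), u   [∧-rule on 2]
5. ◇□(p ∧ q), u   [∧-rule on 2]
6. ¬((q ∨ ¬p) ∧ □(p ∧ q)), u   [¬◇-rule on 3 via uRu]
7. q ∨ ¬p, u   [□-rule on 4 via uRu]
8. ¬□(p ∧ q), u   [¬∧-rule on 6 (branches; this branch)]
9. q, u   [∨-rule on 7 (branches; this branch)]
10. □(p ∧ q), v   [◇-rule on 5: fresh world v, uRv]
11. ¬((q ∨ ¬p) ∧ □(p ∧ q)), v   [¬◇-rule on 3 via uRv]
12. q ∨ ¬p, v   [□-rule on 4 via uRv]
13. p ∧ q, u   [□-rule on 10 via vRu]
14. p, u   [∧-rule on 13]
15. p ∧ q, v   [□-rule on 10 via vRv]
16. p, v   [∧-rule on 15]
17. q, v   [∧-rule on 15]
18. ¬□(p ∧ q), v   [¬∧-rule on 11 (branches; this branch)]
19. ¬(p ∧ q), w   [¬□-rule on 8: fresh world w, uRw]
20. ¬((q ∨ ¬p) ∧ □(p ∧ q)), w   [¬◇-rule on 3 via uRw]
21. q ∨ ¬p, w   [□-rule on 4 via uRw]
22. ¬q, w   [¬∧-rule on 19 (branches; this branch)]
23. ¬□(p ∧ q), w   [¬∧-rule on 20 (branches; this branch)]
24. ¬p, w   [∨-rule on 21 (branches; this branch)]
25. ¬(p ∧ q), x   [¬□-rule on 18: fresh world x, vRx]
26. p ∧ q, x   [□-rule on 10 via vRx]
27. p, x   [∧-rule on 26]
28. q, x   [∧-rule on 26]
29. ¬q, x   [¬∧-rule on 25 (branches; this branch)]
Accessibility: uRu, uRv, uRw, vRu, vRv, vRx, wRu, wRw, xRv, xRx
Branch closes: q and ¬q both at x.
All branches of the negation close; one closing branch shown above.

Valid in B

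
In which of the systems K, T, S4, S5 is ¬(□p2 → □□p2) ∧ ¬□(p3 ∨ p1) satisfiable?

T-tableau for the formula:
1. ¬(□p2 → □□p2) ∧ ¬□(p3 ∨ p1), 0
2. ¬(□p2 → □□p2), 0   [∧-rule on 1]
3. ¬□(p3 ∨ p1), 0   [∧-rule on 1]
4. □p2, 0   [¬→-rule on 2]
5. ¬□□p2, 0   [¬→-rule on 2]
6. p2, 0   [□-rule on 4 via 0R0]
7. ¬(p3 ∨ p1), 1   [¬□-rule on 3: fresh world 1, 0R1]
8. ¬p3, 1   [¬∨-rule on 7]
9. ¬p1, 1   [¬∨-rule on 7]
10. p2, 1   [□-rule on 4 via 0R1]
11. ¬□p2, 2   [¬□-rule on 5: fresh world 2, 0R2]
12. p2, 2   [□-rule on 4 via 0R2]
13. ¬p2, 3   [¬□-rule on 11: fresh world 3, 2R3]
Accessibility: 0R0, 0R1, 0R2, 1R1, 2R2, 2R3, 3R3
Complete open branch: satisfiable in T, hence also in K (this T-model is also a K-model).
S4-tableau for the formula:
1. ¬(□p2 → □□p2) ∧ ¬□(p3 ∨ p1), 0
2. ¬(□p2 → □□p2), 0   [∧-rule on 1]
3. ¬□(p3 ∨ p1), 0   [∧-rule on 1]
4. □p2, 0   [¬→-rule on 2]
5. ¬□□p2, 0   [¬→-rule on 2]
6. p2, 0   [□-rule on 4 via 0R0]
7. ¬(p3 ∨ p1), 1   [¬□-rule on 3: fresh world 1, 0R1]
8. ¬p3, 1   [¬∨-rule on 7]
9. ¬p1, 1   [¬∨-rule on 7]
10. p2, 1   [□-rule on 4 via 0R1]
11. ¬□p2, 2   [¬□-rule on 5: fresh world 2, 0R2]
12. p2, 2   [□-rule on 4 via 0R2]
13. ¬p2, 3   [¬□-rule on 11: fresh world 3, 2R3]
14. p2, 3   [□-rule on 4 via 0R3]
Accessibility: 0R0, 0R1, 0R2, 0R3, 1R1, 2R2, 2R3, 3R3
Branch closes: p2 and ¬p2 both at 3.
Every branch closes (one shown): unsatisfiable in S4, hence also in S5 (every S5-frame is an S4-frame).

K, T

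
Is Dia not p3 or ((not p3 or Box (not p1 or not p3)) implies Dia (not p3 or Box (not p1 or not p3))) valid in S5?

Valid

Tableau for the negation not (Dia not p3 or ((not p3 or Box (not p1 or not p3)) implies Dia (not p3 or Box (not p1 or not p3)))):
1. not (Dia not p3 or ((not p3 or Box (not p1 or not p3)) implies Dia (not p3 or Box (not p1 or not p3)))), 0
2. not Dia not p3, 0
3. not ((not p3 or Box (not p1 or not p3)) implies Dia (not p3 or Box (not p1 or not p3))), 0
4. not p3 or Box (not p1 or not p3), 0
5. not Dia (not p3 or Box (not p1 or not p3)), 0
6. p3, 0
7. not (not p3 or Box (not p1 or not p3)), 0
8. not Box (not p1 or not p3), 0
9. Box (not p1 or not p3), 0
10. not p1 or not p3, 0
11. not p1, 0
12. not (not p1 or not p3), 1
13. p1, 1
14. p3, 1
15. not (not p3 or Box (not p1 or not p3)), 1
16. not Box (not p1 or not p3), 1
17. not p1 or not p3, 1
18. not p3, 1
Accessibility: 0R0, 0R1, 1R0, 1R1
Branch closes: p3 and not p3 both at 1.
Every branch of the negation's tableau closes; the branch above is one of them.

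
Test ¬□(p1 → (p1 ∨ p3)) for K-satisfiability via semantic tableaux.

Unsatisfiable

1. ¬□(p1 → (p1 ∨ p3)), u
2. ¬(p1 → (p1 ∨ p3)), v
3. p1, v
4. ¬(p1 ∨ p3), v
5. ¬p1, v
6. ¬p3, v
Accessibility: uRv
Branch closes: p1 and ¬p1 both at v.
All branches of the tableau close; one closing branch shown above.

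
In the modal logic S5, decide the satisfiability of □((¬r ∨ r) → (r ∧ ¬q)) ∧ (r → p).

1. □((¬r ∨ r) → (r ∧ ¬q)) ∧ (r → p), u
2. □((¬r ∨ r) → (r ∧ ¬q)), u   [∧-rule on 1]
3. r → p, u   [∧-rule on 1]
4. (¬r ∨ r) → (r ∧ ¬q), u   [□-rule on 2 via uRu]
5. p, u   [→-rule on 3 (branches; this branch)]
6. r ∧ ¬q, u   [→-rule on 4 (branches; this branch)]
7. r, u   [∧-rule on 6]
8. ¬q, u   [∧-rule on 6]
Accessibility: uRu

Satisfiable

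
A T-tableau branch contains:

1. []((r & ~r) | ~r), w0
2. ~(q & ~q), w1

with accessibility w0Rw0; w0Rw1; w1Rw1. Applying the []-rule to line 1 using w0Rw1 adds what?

(r & ~r) | ~r, w1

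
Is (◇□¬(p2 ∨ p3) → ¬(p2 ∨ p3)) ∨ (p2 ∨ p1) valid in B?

Tableau for the negation ¬((◇□¬(p2 ∨ p3) → ¬(p2 ∨ p3)) ∨ (p2 ∨ p1)):
1. ¬((◇□¬(p2 ∨ p3) → ¬(p2 ∨ p3)) ∨ (p2 ∨ p1)), 0
2. ¬(◇□¬(p2 ∨ p3) → ¬(p2 ∨ p3)), 0
3. ¬(p2 ∨ p1), 0
4. ◇□¬(p2 ∨ p3), 0
5. p2 ∨ p3, 0
6. ¬p2, 0
7. ¬p1, 0
8. p3, 0
9. □¬(p2 ∨ p3), 1
10. ¬(p2 ∨ p3), 0
11. ¬p3, 0
Accessibility: 0R0, 0R1, 1R0, 1R1
Branch closes: p3 and ¬p3 both at 0.
Every branch of the negation's tableau closes; the branch above is one of them.

Valid in B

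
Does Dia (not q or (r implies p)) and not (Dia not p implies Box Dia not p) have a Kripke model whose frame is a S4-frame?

1. Dia (not q or (r implies p)) and not (Dia not p implies Box Dia not p), 0
2. Dia (not q or (r implies p)), 0   [and-rule on 1]
3. not (Dia not p implies Box Dia not p), 0   [and-rule on 1]
4. Dia not p, 0   [neg-implies-rule on 3]
5. not Box Dia not p, 0   [neg-implies-rule on 3]
6. not q or (r implies p), 1   [Dia-rule on 2: fresh world 1, 0R1]
7. r implies p, 1   [or-rule on 6 (branches; this branch)]
8. p, 1   [implies-rule on 7 (branches; this branch)]
9. not p, 2   [Dia-rule on 4: fresh world 2, 0R2]
10. not Dia not p, 3   [neg-Box-rule on 5: fresh world 3, 0R3]
11. p, 3   [neg-Dia-rule on 10 via 3R3]
Accessibility: 0R0, 0R1, 0R2, 0R3, 1R1, 2R2, 3R3

Satisfiable (open branch found)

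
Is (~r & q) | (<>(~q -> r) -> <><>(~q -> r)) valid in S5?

Tableau for the negation ~((~r & q) | (<>(~q -> r) -> <><>(~q -> r))):
1. ~((~r & q) | (<>(~q -> r) -> <><>(~q -> r))), u
2. ~(~r & q), u   [~|-rule on 1]
3. ~(<>(~q -> r) -> <><>(~q -> r)), u   [~|-rule on 1]
4. <>(~q -> r), u   [~->-rule on 3]
5. ~<><>(~q -> r), u   [~->-rule on 3]
6. ~<>(~q -> r), u   [~<>-rule on 5 via uRu]
7. ~(~q -> r), u   [~<>-rule on 6 via uRu]
8. ~q, u   [~->-rule on 7]
9. ~r, u   [~->-rule on 7]
10. ~q -> r, v   [<>-rule on 4: fresh world v, uRv]
11. ~<>(~q -> r), v   [~<>-rule on 5 via uRv]
12. ~(~q -> r), v   [~<>-rule on 6 via uRv]
13. ~q, v   [~->-rule on 12]
14. ~r, v   [~->-rule on 12]
15. r, v   [->-rule on 10 (branches; this branch)]
Accessibility: uRu, uRv, vRu, vRv
Branch closes: r and ~r both at v.
Every branch of the negation's tableau closes; the branch above is one of them.

Yes, valid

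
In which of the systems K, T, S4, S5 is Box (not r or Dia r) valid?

K-tableau for the negation not Box (not r or Dia r):
1. not Box (not r or Dia r), u
2. not (not r or Dia r), v
3. r, v
4. not Dia r, v
Accessibility: uRv
Complete open branch: countermodel on a K-frame, so not valid in K.
T-tableau for the negation not Box (not r or Dia r):
1. not Box (not r or Dia r), u
2. not (not r or Dia r), v
3. r, v
4. not Dia r, v
5. not r, v
Accessibility: uRu, uRv, vRv
Branch closes: r and not r both at v.
Every branch closes (one shown): valid in T, hence also in S4, S5 (every theorem of T is a theorem of S4 and S5).

T, S4, S5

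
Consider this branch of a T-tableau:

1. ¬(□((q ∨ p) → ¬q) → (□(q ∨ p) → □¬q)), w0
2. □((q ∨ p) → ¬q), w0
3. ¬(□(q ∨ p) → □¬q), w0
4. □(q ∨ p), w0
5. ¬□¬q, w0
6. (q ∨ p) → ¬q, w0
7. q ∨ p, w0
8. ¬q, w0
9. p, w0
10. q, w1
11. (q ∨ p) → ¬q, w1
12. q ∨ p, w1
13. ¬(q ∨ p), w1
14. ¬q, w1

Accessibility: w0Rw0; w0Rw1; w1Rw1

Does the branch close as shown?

Yes, closed

Both q and ¬q appear at w1.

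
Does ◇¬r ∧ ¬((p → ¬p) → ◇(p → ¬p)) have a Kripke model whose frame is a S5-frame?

1. ◇¬r ∧ ¬((p → ¬p) → ◇(p → ¬p)), 0
2. ◇¬r, 0
3. ¬((p → ¬p) → ◇(p → ¬p)), 0
4. p → ¬p, 0
5. ¬◇(p → ¬p), 0
6. ¬(p → ¬p), 0
7. p, 0
8. ¬p, 0
Accessibility: 0R0
Branch closes: p and ¬p both at 0.
All branches of the tableau close; one closing branch shown above.

Unsatisfiable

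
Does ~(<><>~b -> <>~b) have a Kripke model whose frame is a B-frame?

Yes, satisfiable

1. ~(<><>~b -> <>~b), w0
2. <><>~b, w0
3. ~<>~b, w0
4. b, w0
5. <>~b, w1
6. b, w1
7. ~b, w2
Accessibility: w0Rw0, w0Rw1, w1Rw0, w1Rw1, w1Rw2, w2Rw1, w2Rw2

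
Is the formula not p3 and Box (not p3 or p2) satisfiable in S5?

1. not p3 and Box (not p3 or p2), w0
2. not p3, w0   [and-rule on 1]
3. Box (not p3 or p2), w0   [and-rule on 1]
4. not p3 or p2, w0   [Box-rule on 3 via w0Rw0]
5. p2, w0   [or-rule on 4 (branches; this branch)]
Accessibility: w0Rw0

Satisfiable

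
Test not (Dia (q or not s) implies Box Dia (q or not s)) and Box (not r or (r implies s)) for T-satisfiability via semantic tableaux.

1. not (Dia (q or not s) implies Box Dia (q or not s)) and Box (not r or (r implies s)), u
2. not (Dia (q or not s) implies Box Dia (q or not s)), u
3. Box (not r or (r implies s)), u
4. Dia (q or not s), u
5. not Box Dia (q or not s), u
6. not r or (r implies s), u
7. r implies s, u
8. s, u
9. q or not s, v
10. not r or (r implies s), v
11. not s, v
12. r implies s, v
13. not r, v
14. not Dia (q or not s), w
15. not r or (r implies s), w
16. not (q or not s), w
17. not q, w
18. s, w
19. r implies s, w
Accessibility: uRu, uRv, uRw, vRv, wRw

Satisfiable (open branch found)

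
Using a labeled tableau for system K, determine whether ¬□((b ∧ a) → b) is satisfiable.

1. ¬□((b ∧ a) → b), w0
2. ¬((b ∧ a) → b), w1
3. b ∧ a, w1
4. ¬b, w1
5. b, w1
6. a, w1
Accessibility: w0Rw1
Branch closes: b and ¬b both at w1.
(One branch shown.) All branches close.

No, unsatisfiable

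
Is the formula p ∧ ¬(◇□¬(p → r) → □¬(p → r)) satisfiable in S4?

Yes, satisfiable

1. p ∧ ¬(◇□¬(p → r) → □¬(p → r)), w0
2. p, w0
3. ¬(◇□¬(p → r) → □¬(p → r)), w0
4. ◇□¬(p → r), w0
5. ¬□¬(p → r), w0
6. □¬(p → r), w1
7. ¬(p → r), w1
8. p, w1
9. ¬r, w1
10. p → r, w2
11. r, w2
Accessibility: w0Rw0, w0Rw1, w0Rw2, w1Rw1, w2Rw2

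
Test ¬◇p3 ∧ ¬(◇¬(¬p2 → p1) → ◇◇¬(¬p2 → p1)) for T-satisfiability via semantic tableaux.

Unsatisfiable

1. ¬◇p3 ∧ ¬(◇¬(¬p2 → p1) → ◇◇¬(¬p2 → p1)), w0
2. ¬◇p3, w0   [∧-rule on 1]
3. ¬(◇¬(¬p2 → p1) → ◇◇¬(¬p2 → p1)), w0   [∧-rule on 1]
4. ◇¬(¬p2 → p1), w0   [¬→-rule on 3]
5. ¬◇◇¬(¬p2 → p1), w0   [¬→-rule on 3]
6. ¬p3, w0   [¬◇-rule on 2 via w0Rw0]
7. ¬◇¬(¬p2 → p1), w0   [¬◇-rule on 5 via w0Rw0]
8. ¬p2 → p1, w0   [¬◇-rule on 7 via w0Rw0]
9. p1, w0   [→-rule on 8 (branches; this branch)]
10. ¬(¬p2 → p1), w1   [◇-rule on 4: fresh world w1, w0Rw1]
11. ¬p2, w1   [¬→-rule on 10]
12. ¬p1, w1   [¬→-rule on 10]
13. ¬p3, w1   [¬◇-rule on 2 via w0Rw1]
14. ¬◇¬(¬p2 → p1), w1   [¬◇-rule on 5 via w0Rw1]
15. ¬p2 → p1, w1   [¬◇-rule on 7 via w0Rw1]
16. p1, w1   [→-rule on 15 (branches; this branch)]
Accessibility: w0Rw0, w0Rw1, w1Rw1
Branch closes: p1 and ¬p1 both at w1.
(One branch shown.) All branches close.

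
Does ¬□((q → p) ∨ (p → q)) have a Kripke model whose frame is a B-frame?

1. ¬□((q → p) ∨ (p → q)), w0
2. ¬((q → p) ∨ (p → q)), w1
3. ¬(q → p), w1
4. ¬(p → q), w1
5. q, w1
6. ¬p, w1
7. p, w1
8. ¬q, w1
Accessibility: w0Rw0, w0Rw1, w1Rw0, w1Rw1
Branch closes: p and ¬p both at w1.
Every branch closes; the branch above is one of them.

Unsatisfiable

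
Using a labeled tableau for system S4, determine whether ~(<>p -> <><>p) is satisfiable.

Unsatisfiable (every branch closes)

1. ~(<>p -> <><>p), w0
2. <>p, w0   [~->-rule on 1]
3. ~<><>p, w0   [~->-rule on 1]
4. ~<>p, w0   [~<>-rule on 3 via w0Rw0]
5. ~p, w0   [~<>-rule on 4 via w0Rw0]
6. p, w1   [<>-rule on 2: fresh world w1, w0Rw1]
7. ~<>p, w1   [~<>-rule on 3 via w0Rw1]
8. ~p, w1   [~<>-rule on 4 via w0Rw1]
Accessibility: w0Rw0, w0Rw1, w1Rw1
Branch closes: p and ~p both at w1.
(One branch shown.) All branches close.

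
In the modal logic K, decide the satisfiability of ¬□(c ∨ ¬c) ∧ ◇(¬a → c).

Unsatisfiable (every branch closes)

1. ¬□(c ∨ ¬c) ∧ ◇(¬a → c), 0
2. ¬□(c ∨ ¬c), 0
3. ◇(¬a → c), 0
4. ¬(c ∨ ¬c), 1
5. ¬c, 1
6. c, 1
Accessibility: 0R1
Branch closes: c and ¬c both at 1.
Every branch closes; the branch above is one of them.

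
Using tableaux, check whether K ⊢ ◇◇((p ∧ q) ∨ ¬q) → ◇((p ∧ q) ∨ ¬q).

Tableau for the negation ¬(◇◇((p ∧ q) ∨ ¬q) → ◇((p ∧ q) ∨ ¬q)):
1. ¬(◇◇((p ∧ q) ∨ ¬q) → ◇((p ∧ q) ∨ ¬q)), 0
2. ◇◇((p ∧ q) ∨ ¬q), 0   [¬→-rule on 1]
3. ¬◇((p ∧ q) ∨ ¬q), 0   [¬→-rule on 1]
4. ◇((p ∧ q) ∨ ¬q), 1   [◇-rule on 2: fresh world 1, 0R1]
5. ¬((p ∧ q) ∨ ¬q), 1   [¬◇-rule on 3 via 0R1]
6. ¬(p ∧ q), 1   [¬∨-rule on 5]
7. q, 1   [¬∨-rule on 5]
8. ¬p, 1   [¬∧-rule on 6 (branches; this branch)]
9. (p ∧ q) ∨ ¬q, 2   [◇-rule on 4: fresh world 2, 1R2]
10. ¬q, 2   [∨-rule on 9 (branches; this branch)]
Accessibility: 0R1, 1R2
The negation has an open branch (countermodel exists).

Not valid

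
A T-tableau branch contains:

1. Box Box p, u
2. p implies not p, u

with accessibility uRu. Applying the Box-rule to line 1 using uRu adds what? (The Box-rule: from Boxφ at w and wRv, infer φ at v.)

Box p, u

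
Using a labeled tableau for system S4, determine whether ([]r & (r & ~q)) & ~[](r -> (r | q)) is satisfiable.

Unsatisfiable

1. ([]r & (r & ~q)) & ~[](r -> (r | q)), 0
2. []r & (r & ~q), 0   [&-rule on 1]
3. ~[](r -> (r | q)), 0   [&-rule on 1]
4. []r, 0   [&-rule on 2]
5. r & ~q, 0   [&-rule on 2]
6. r, 0   [&-rule on 5]
7. ~q, 0   [&-rule on 5]
8. ~(r -> (r | q)), 1   [~[]-rule on 3: fresh world 1, 0R1]
9. r, 1   [~->-rule on 8]
10. ~(r | q), 1   [~->-rule on 8]
11. ~r, 1   [~|-rule on 10]
12. ~q, 1   [~|-rule on 10]
Accessibility: 0R0, 0R1, 1R1
Branch closes: r and ~r both at 1.
Every branch closes; the branch above is one of them.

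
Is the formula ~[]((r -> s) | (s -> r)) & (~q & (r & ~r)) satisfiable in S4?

1. ~[]((r -> s) | (s -> r)) & (~q & (r & ~r)), 0
2. ~[]((r -> s) | (s -> r)), 0
3. ~q & (r & ~r), 0
4. ~q, 0
5. r & ~r, 0
6. r, 0
7. ~r, 0
Accessibility: 0R0
Branch closes: r and ~r both at 0.
(One branch shown.) All branches close.

No, unsatisfiable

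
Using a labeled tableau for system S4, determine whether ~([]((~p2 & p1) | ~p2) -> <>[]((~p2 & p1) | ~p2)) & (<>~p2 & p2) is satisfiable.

1. ~([]((~p2 & p1) | ~p2) -> <>[]((~p2 & p1) | ~p2)) & (<>~p2 & p2), w0
2. ~([]((~p2 & p1) | ~p2) -> <>[]((~p2 & p1) | ~p2)), w0
3. <>~p2 & p2, w0
4. []((~p2 & p1) | ~p2), w0
5. ~<>[]((~p2 & p1) | ~p2), w0
6. <>~p2, w0
7. p2, w0
8. (~p2 & p1) | ~p2, w0
9. ~[]((~p2 & p1) | ~p2), w0
10. ~p2 & p1, w0
11. ~p2, w0
12. p1, w0
Accessibility: w0Rw0
Branch closes: p2 and ~p2 both at w0.
Every branch closes; the branch above is one of them.

No, unsatisfiable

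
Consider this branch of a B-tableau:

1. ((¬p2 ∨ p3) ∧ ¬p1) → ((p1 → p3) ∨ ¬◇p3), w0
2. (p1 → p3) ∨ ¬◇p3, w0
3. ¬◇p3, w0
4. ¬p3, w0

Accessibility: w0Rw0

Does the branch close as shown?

No world carries both an atom and its negation.

No, open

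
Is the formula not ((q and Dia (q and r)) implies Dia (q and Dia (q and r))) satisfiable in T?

1. not ((q and Dia (q and r)) implies Dia (q and Dia (q and r))), w0
2. q and Dia (q and r), w0
3. not Dia (q and Dia (q and r)), w0
4. q, w0
5. Dia (q and r), w0
6. not (q and Dia (q and r)), w0
7. not Dia (q and r), w0
8. not (q and r), w0
9. not r, w0
10. q and r, w1
11. q, w1
12. r, w1
13. not (q and Dia (q and r)), w1
14. not (q and r), w1
15. not Dia (q and r), w1
16. not r, w1
Accessibility: w0Rw0, w0Rw1, w1Rw1
Branch closes: r and not r both at w1.
(One branch shown.) All branches close.

No, unsatisfiable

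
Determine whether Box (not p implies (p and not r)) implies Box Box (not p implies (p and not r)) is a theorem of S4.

Valid

Tableau for the negation not (Box (not p implies (p and not r)) implies Box Box (not p implies (p and not r))):
1. not (Box (not p implies (p and not r)) implies Box Box (not p implies (p and not r))), w0
2. Box (not p implies (p and not r)), w0
3. not Box Box (not p implies (p and not r)), w0
4. not p implies (p and not r), w0
5. p and not r, w0
6. p, w0
7. not r, w0
8. not Box (not p implies (p and not r)), w1
9. not p implies (p and not r), w1
10. p and not r, w1
11. p, w1
12. not r, w1
13. not (not p implies (p and not r)), w2
14. not p, w2
15. not (p and not r), w2
16. not p implies (p and not r), w2
17. r, w2
18. p and not r, w2
19. p, w2
20. not r, w2
Accessibility: w0Rw0, w0Rw1, w0Rw2, w1Rw1, w1Rw2, w2Rw2
Branch closes: p and not p both at w2.
Every branch of the negation's tableau closes; the branch above is one of them.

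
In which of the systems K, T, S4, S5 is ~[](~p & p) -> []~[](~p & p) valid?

K-tableau for the negation ~(~[](~p & p) -> []~[](~p & p)):
1. ~(~[](~p & p) -> []~[](~p & p)), u
2. ~[](~p & p), u
3. ~[]~[](~p & p), u
4. ~(~p & p), v
5. ~p, v
6. [](~p & p), w
Accessibility: uRv, uRw
Complete open branch: countermodel on a K-frame, so not valid in K.
T-tableau for the negation ~(~[](~p & p) -> []~[](~p & p)):
1. ~(~[](~p & p) -> []~[](~p & p)), u
2. ~[](~p & p), u
3. ~[]~[](~p & p), u
4. ~(~p & p), v
5. ~p, v
6. [](~p & p), w
7. ~p & p, w
8. ~p, w
9. p, w
Accessibility: uRu, uRv, uRw, vRv, wRw
Branch closes: p and ~p both at w.
Every branch closes (one shown): valid in T, hence also in S4, S5 (every theorem of T is a theorem of S4 and S5).

T, S4, S5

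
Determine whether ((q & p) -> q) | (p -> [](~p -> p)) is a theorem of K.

Tableau for the negation ~(((q & p) -> q) | (p -> [](~p -> p))):
1. ~(((q & p) -> q) | (p -> [](~p -> p))), w0
2. ~((q & p) -> q), w0
3. ~(p -> [](~p -> p)), w0
4. q & p, w0
5. ~q, w0
6. p, w0
7. ~[](~p -> p), w0
8. q, w0
Branch closes: q and ~q both at w0.
All branches of the negation close; one closing branch shown above.

Yes, valid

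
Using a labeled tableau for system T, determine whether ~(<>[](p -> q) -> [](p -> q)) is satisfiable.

Yes, satisfiable

1. ~(<>[](p -> q) -> [](p -> q)), u
2. <>[](p -> q), u
3. ~[](p -> q), u
4. [](p -> q), v
5. p -> q, v
6. q, v
7. ~(p -> q), w
8. p, w
9. ~q, w
Accessibility: uRu, uRv, uRw, vRv, wRw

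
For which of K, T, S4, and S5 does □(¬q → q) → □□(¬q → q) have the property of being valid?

S4, S5

S4-tableau for the negation ¬(□(¬q → q) → □□(¬q → q)):
1. ¬(□(¬q → q) → □□(¬q → q)), u
2. □(¬q → q), u
3. ¬□□(¬q → q), u
4. ¬q → q, u
5. q, u
6. ¬□(¬q → q), v
7. ¬q → q, v
8. q, v
9. ¬(¬q → q), w
10. ¬q, w
11. ¬q → q, w
12. q, w
Accessibility: uRu, uRv, uRw, vRv, vRw, wRw
Branch closes: q and ¬q both at w.
Every branch closes (one shown): valid in S4, hence also in S5 (every theorem of S4 is a theorem of S5).
T-tableau for the negation ¬(□(¬q → q) → □□(¬q → q)):
1. ¬(□(¬q → q) → □□(¬q → q)), u
2. □(¬q → q), u
3. ¬□□(¬q → q), u
4. ¬q → q, u
5. q, u
6. ¬□(¬q → q), v
7. ¬q → q, v
8. q, v
9. ¬(¬q → q), w
10. ¬q, w
Accessibility: uRu, uRv, vRv, vRw, wRw
Complete open branch: countermodel on a T-frame, so not valid in T, nor in K (the same frame is also a K-frame).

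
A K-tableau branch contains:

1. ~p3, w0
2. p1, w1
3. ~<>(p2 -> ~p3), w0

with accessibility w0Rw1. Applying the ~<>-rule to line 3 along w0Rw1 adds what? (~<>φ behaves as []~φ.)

~<>φ behaves as []~φ: propagate the negated body to each accessible world.

~(p2 -> ~p3), w1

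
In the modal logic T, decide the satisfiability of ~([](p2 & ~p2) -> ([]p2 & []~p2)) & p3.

Unsatisfiable (every branch closes)

1. ~([](p2 & ~p2) -> ([]p2 & []~p2)) & p3, u
2. ~([](p2 & ~p2) -> ([]p2 & []~p2)), u   [&-rule on 1]
3. p3, u   [&-rule on 1]
4. [](p2 & ~p2), u   [~->-rule on 2]
5. ~([]p2 & []~p2), u   [~->-rule on 2]
6. p2 & ~p2, u   [[]-rule on 4 via uRu]
7. p2, u   [&-rule on 6]
8. ~p2, u   [&-rule on 6]
Accessibility: uRu
Branch closes: p2 and ~p2 both at u.
All branches of the tableau close; one closing branch shown above.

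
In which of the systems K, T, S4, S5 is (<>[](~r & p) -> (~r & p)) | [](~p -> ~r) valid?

S5

S5-tableau for the negation ~((<>[](~r & p) -> (~r & p)) | [](~p -> ~r)):
1. ~((<>[](~r & p) -> (~r & p)) | [](~p -> ~r)), u
2. ~(<>[](~r & p) -> (~r & p)), u
3. ~[](~p -> ~r), u
4. <>[](~r & p), u
5. ~(~r & p), u
6. ~p, u
7. ~(~p -> ~r), v
8. ~p, v
9. r, v
10. [](~r & p), w
11. ~r & p, u
12. ~r, u
13. p, u
Accessibility: uRu, uRv, uRw, vRu, vRv, vRw, wRu, wRv, wRw
Branch closes: p and ~p both at u.
Every branch closes (one shown): valid in S5.
S4-tableau for the negation ~((<>[](~r & p) -> (~r & p)) | [](~p -> ~r)):
1. ~((<>[](~r & p) -> (~r & p)) | [](~p -> ~r)), u
2. ~(<>[](~r & p) -> (~r & p)), u
3. ~[](~p -> ~r), u
4. <>[](~r & p), u
5. ~(~r & p), u
6. ~p, u
7. ~(~p -> ~r), v
8. ~p, v
9. r, v
10. [](~r & p), w
11. ~r & p, w
12. ~r, w
13. p, w
Accessibility: uRu, uRv, uRw, vRv, wRw
Complete open branch: countermodel on an S4-frame, so not valid in S4, nor in K, T (the same frame is also a K-frame and a T-frame).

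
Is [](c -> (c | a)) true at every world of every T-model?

Yes, valid

Tableau for the negation ~[](c -> (c | a)):
1. ~[](c -> (c | a)), u
2. ~(c -> (c | a)), v
3. c, v
4. ~(c | a), v
5. ~c, v
6. ~a, v
Accessibility: uRu, uRv, vRv
Branch closes: c and ~c both at v.
Every branch of the negation's tableau closes; the branch above is one of them.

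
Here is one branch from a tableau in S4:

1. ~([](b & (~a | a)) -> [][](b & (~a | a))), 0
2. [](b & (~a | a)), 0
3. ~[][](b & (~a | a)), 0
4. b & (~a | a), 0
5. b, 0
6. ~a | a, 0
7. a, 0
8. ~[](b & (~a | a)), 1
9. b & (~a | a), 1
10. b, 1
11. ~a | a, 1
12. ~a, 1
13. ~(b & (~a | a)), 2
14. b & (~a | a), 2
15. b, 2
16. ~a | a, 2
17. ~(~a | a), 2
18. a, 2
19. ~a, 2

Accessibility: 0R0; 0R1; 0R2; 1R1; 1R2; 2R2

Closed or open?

Yes, closed

Both a and ~a appear at 2.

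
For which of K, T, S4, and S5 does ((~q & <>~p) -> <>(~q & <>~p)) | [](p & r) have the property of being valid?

T, S4, S5

T-tableau for the negation ~(((~q & <>~p) -> <>(~q & <>~p)) | [](p & r)):
1. ~(((~q & <>~p) -> <>(~q & <>~p)) | [](p & r)), u
2. ~((~q & <>~p) -> <>(~q & <>~p)), u
3. ~[](p & r), u
4. ~q & <>~p, u
5. ~<>(~q & <>~p), u
6. ~q, u
7. <>~p, u
8. ~(~q & <>~p), u
9. ~<>~p, u
10. p, u
11. ~(p & r), v
12. ~(~q & <>~p), v
13. p, v
14. ~r, v
15. ~<>~p, v
16. ~p, w
17. ~(~q & <>~p), w
18. p, w
Accessibility: uRu, uRv, uRw, vRv, wRw
Branch closes: p and ~p both at w.
Every branch closes (one shown): valid in T, hence also in S4, S5 (every theorem of T is a theorem of S4 and S5).
K-tableau for the negation ~(((~q & <>~p) -> <>(~q & <>~p)) | [](p & r)):
1. ~(((~q & <>~p) -> <>(~q & <>~p)) | [](p & r)), u
2. ~((~q & <>~p) -> <>(~q & <>~p)), u
3. ~[](p & r), u
4. ~q & <>~p, u
5. ~<>(~q & <>~p), u
6. ~q, u
7. <>~p, u
8. ~(p & r), v
9. ~(~q & <>~p), v
10. ~r, v
11. ~<>~p, v
12. ~p, w
13. ~(~q & <>~p), w
14. ~<>~p, w
Accessibility: uRv, uRw
Complete open branch: countermodel on a K-frame, so not valid in K.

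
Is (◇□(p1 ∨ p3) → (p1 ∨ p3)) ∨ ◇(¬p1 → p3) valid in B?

Tableau for the negation ¬((◇□(p1 ∨ p3) → (p1 ∨ p3)) ∨ ◇(¬p1 → p3)):
1. ¬((◇□(p1 ∨ p3) → (p1 ∨ p3)) ∨ ◇(¬p1 → p3)), w0
2. ¬(◇□(p1 ∨ p3) → (p1 ∨ p3)), w0   [¬∨-rule on 1]
3. ¬◇(¬p1 → p3), w0   [¬∨-rule on 1]
4. ◇□(p1 ∨ p3), w0   [¬→-rule on 2]
5. ¬(p1 ∨ p3), w0   [¬→-rule on 2]
6. ¬p1, w0   [¬∨-rule on 5]
7. ¬p3, w0   [¬∨-rule on 5]
8. ¬(¬p1 → p3), w0   [¬◇-rule on 3 via w0Rw0]
9. □(p1 ∨ p3), w1   [◇-rule on 4: fresh world w1, w0Rw1]
10. ¬(¬p1 → p3), w1   [¬◇-rule on 3 via w0Rw1]
11. ¬p1, w1   [¬→-rule on 10]
12. ¬p3, w1   [¬→-rule on 10]
13. p1 ∨ p3, w0   [□-rule on 9 via w1Rw0]
14. p1 ∨ p3, w1   [□-rule on 9 via w1Rw1]
15. p3, w0   [∨-rule on 13 (branches; this branch)]
Accessibility: w0Rw0, w0Rw1, w1Rw0, w1Rw1
Branch closes: p3 and ¬p3 both at w0.
Every branch of the negation's tableau closes; the branch above is one of them.

Valid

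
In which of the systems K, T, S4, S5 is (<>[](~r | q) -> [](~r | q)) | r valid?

S5

S5-tableau for the negation ~((<>[](~r | q) -> [](~r | q)) | r):
1. ~((<>[](~r | q) -> [](~r | q)) | r), u
2. ~(<>[](~r | q) -> [](~r | q)), u
3. ~r, u
4. <>[](~r | q), u
5. ~[](~r | q), u
6. [](~r | q), v
7. ~r | q, u
8. ~r | q, v
9. q, u
10. q, v
11. ~(~r | q), w
12. r, w
13. ~q, w
14. ~r | q, w
15. q, w
Accessibility: uRu, uRv, uRw, vRu, vRv, vRw, wRu, wRv, wRw
Branch closes: q and ~q both at w.
Every branch closes (one shown): valid in S5.
S4-tableau for the negation ~((<>[](~r | q) -> [](~r | q)) | r):
1. ~((<>[](~r | q) -> [](~r | q)) | r), u
2. ~(<>[](~r | q) -> [](~r | q)), u
3. ~r, u
4. <>[](~r | q), u
5. ~[](~r | q), u
6. [](~r | q), v
7. ~r | q, v
8. q, v
9. ~(~r | q), w
10. r, w
11. ~q, w
Accessibility: uRu, uRv, uRw, vRv, wRw
Complete open branch: countermodel on an S4-frame, so not valid in S4, nor in K, T (the same frame is also a K-frame and a T-frame).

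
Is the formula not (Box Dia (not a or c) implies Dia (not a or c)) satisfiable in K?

1. not (Box Dia (not a or c) implies Dia (not a or c)), u
2. Box Dia (not a or c), u
3. not Dia (not a or c), u

Yes, satisfiable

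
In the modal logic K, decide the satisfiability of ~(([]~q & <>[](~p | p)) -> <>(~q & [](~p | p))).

1. ~(([]~q & <>[](~p | p)) -> <>(~q & [](~p | p))), u
2. []~q & <>[](~p | p), u   [~->-rule on 1]
3. ~<>(~q & [](~p | p)), u   [~->-rule on 1]
4. []~q, u   [&-rule on 2]
5. <>[](~p | p), u   [&-rule on 2]
6. [](~p | p), v   [<>-rule on 5: fresh world v, uRv]
7. ~(~q & [](~p | p)), v   [~<>-rule on 3 via uRv]
8. ~q, v   [[]-rule on 4 via uRv]
9. ~[](~p | p), v   [~&-rule on 7 (branches; this branch)]
10. ~(~p | p), w   [~[]-rule on 9: fresh world w, vRw]
11. p, w   [~|-rule on 10]
12. ~p, w   [~|-rule on 10]
Accessibility: uRv, vRw
Branch closes: p and ~p both at w.
Every branch closes; the branch above is one of them.

Unsatisfiable (every branch closes)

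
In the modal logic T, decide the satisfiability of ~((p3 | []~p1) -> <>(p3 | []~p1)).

No, unsatisfiable

1. ~((p3 | []~p1) -> <>(p3 | []~p1)), w0
2. p3 | []~p1, w0
3. ~<>(p3 | []~p1), w0
4. ~(p3 | []~p1), w0
5. ~p3, w0
6. ~[]~p1, w0
7. []~p1, w0
8. ~p1, w0
9. p1, w1
10. ~(p3 | []~p1), w1
11. ~p3, w1
12. ~[]~p1, w1
13. ~p1, w1
Accessibility: w0Rw0, w0Rw1, w1Rw1
Branch closes: p1 and ~p1 both at w1.
(One branch shown.) All branches close.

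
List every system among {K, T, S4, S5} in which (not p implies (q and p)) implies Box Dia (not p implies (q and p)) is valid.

S4-tableau for the negation not ((not p implies (q and p)) implies Box Dia (not p implies (q and p))):
1. not ((not p implies (q and p)) implies Box Dia (not p implies (q and p))), w0
2. not p implies (q and p), w0
3. not Box Dia (not p implies (q and p)), w0
4. q and p, w0
5. q, w0
6. p, w0
7. not Dia (not p implies (q and p)), w1
8. not (not p implies (q and p)), w1
9. not p, w1
10. not (q and p), w1
Accessibility: w0Rw0, w0Rw1, w1Rw1
Complete open branch: countermodel on an S4-frame, so not valid in S4, nor in K, T (the same frame is also a K-frame and a T-frame).
S5-tableau for the negation not ((not p implies (q and p)) implies Box Dia (not p implies (q and p))):
1. not ((not p implies (q and p)) implies Box Dia (not p implies (q and p))), w0
2. not p implies (q and p), w0
3. not Box Dia (not p implies (q and p)), w0
4. q and p, w0
5. q, w0
6. p, w0
7. not Dia (not p implies (q and p)), w1
8. not (not p implies (q and p)), w0
9. not p, w0
10. not (q and p), w0
Accessibility: w0Rw0, w0Rw1, w1Rw0, w1Rw1
Branch closes: p and not p both at w0.
Every branch closes (one shown): valid in S5.

S5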